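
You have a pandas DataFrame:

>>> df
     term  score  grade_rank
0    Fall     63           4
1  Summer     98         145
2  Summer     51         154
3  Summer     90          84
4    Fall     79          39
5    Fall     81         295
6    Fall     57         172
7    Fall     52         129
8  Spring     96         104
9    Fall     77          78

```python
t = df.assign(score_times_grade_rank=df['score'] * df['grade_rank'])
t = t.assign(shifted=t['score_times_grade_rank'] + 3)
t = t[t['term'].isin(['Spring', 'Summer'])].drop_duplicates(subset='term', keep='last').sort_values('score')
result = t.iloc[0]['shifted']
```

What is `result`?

add column score_times_grade_rank = df['score'] * df['grade_rank']:
     term  score  grade_rank  score_times_grade_rank
0    Fall     63           4                     252
1  Summer     98         145                   14210
2  Summer     51         154                    7854
3  Summer     90          84                    7560
4    Fall     79          39                    3081
5    Fall     81         295                   23895
6    Fall     57         172                    9804
7    Fall     52         129                    6708
8  Spring     96         104                    9984
9    Fall     77          78                    6006
add column shifted = t['score_times_grade_rank'] + 3:
     term  score  grade_rank  score_times_grade_rank  shifted
0    Fall     63           4                     252      255
1  Summer     98         145                   14210    14213
2  Summer     51         154                    7854     7857
3  Summer     90          84                    7560     7563
4    Fall     79          39                    3081     3084
5    Fall     81         295                   23895    23898
6    Fall     57         172                    9804     9807
7    Fall     52         129                    6708     6711
8  Spring     96         104                    9984     9987
9    Fall     77          78                    6006     6009
filter rows where term in ['Spring', 'Summer']:
     term  score  grade_rank  score_times_grade_rank  shifted
1  Summer     98         145                   14210    14213
2  Summer     51         154                    7854     7857
3  Summer     90          84                    7560     7563
8  Spring     96         104                    9984     9987
drop duplicate term (keep=last):
     term  score  grade_rank  score_times_grade_rank  shifted
3  Summer     90          84                    7560     7563
8  Spring     96         104                    9984     9987
sort by score:
     term  score  grade_rank  score_times_grade_rank  shifted
3  Summer     90          84                    7560     7563
8  Spring     96         104                    9984     9987
Taking the value at position 0, column 'shifted' gives 7563.

7563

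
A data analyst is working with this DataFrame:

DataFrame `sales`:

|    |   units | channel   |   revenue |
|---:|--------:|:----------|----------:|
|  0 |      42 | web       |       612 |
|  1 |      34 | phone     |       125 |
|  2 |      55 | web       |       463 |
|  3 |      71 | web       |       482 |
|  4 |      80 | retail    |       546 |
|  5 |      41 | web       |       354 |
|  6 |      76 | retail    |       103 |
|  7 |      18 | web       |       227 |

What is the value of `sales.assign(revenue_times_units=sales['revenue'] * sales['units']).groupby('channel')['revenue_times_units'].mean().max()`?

add column revenue_times_units = sales['revenue'] * sales['units']:
   units channel  revenue  revenue_times_units
0     42     web      612                25704
1     34   phone      125                 4250
2     55     web      463                25465
3     71     web      482                34222
4     80  retail      546                43680
5     41     web      354                14514
6     76  retail      103                 7828
7     18     web      227                 4086
group by channel, mean of revenue_times_units:
channel
phone      4250.0
retail    25754.0
web       20798.2
Name: revenue_times_units, dtype: float64
Hence 25754.0.

25754.0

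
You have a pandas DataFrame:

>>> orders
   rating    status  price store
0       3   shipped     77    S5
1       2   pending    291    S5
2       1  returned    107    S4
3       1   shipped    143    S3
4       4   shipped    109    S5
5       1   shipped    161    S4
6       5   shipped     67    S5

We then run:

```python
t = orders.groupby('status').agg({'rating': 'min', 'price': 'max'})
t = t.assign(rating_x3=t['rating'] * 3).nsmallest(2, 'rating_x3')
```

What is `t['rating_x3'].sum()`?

group by status: min(rating), max(price):
          rating  price
status                 
pending        2    291
returned       1    107
shipped        1    161
add column rating_x3 = t['rating'] * 3:
          rating  price  rating_x3
status                            
pending        2    291          6
returned       1    107          3
shipped        1    161          3
take 2 rows with smallest rating_x3:
          rating  price  rating_x3
status                            
returned       1    107          3
shipped        1    161          3
So sum() = 6.

6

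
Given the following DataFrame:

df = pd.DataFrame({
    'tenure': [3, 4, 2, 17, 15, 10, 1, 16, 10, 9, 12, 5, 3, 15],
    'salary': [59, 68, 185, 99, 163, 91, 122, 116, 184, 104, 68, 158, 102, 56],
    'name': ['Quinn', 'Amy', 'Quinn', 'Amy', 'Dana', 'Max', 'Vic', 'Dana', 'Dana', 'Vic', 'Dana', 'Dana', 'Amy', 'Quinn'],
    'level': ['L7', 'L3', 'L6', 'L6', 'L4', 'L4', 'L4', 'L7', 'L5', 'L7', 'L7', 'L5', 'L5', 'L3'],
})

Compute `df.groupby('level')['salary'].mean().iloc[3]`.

142.0

group by level, mean of salary:
level
L3     62.000000
L4    125.333333
L5    148.000000
L6    142.000000
L7     86.750000
Name: salary, dtype: float64
The value at position 3 is 142.0.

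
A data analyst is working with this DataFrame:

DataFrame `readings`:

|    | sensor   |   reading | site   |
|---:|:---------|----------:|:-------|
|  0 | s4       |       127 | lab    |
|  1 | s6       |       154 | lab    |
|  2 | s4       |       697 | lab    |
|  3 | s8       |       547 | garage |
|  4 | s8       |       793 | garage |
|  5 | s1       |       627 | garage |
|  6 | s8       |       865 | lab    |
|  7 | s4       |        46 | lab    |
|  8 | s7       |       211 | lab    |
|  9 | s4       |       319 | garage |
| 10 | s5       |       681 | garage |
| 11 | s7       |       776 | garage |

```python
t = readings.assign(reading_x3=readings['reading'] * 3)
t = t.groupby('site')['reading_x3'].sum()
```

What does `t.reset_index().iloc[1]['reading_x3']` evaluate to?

6300

add column reading_x3 = readings['reading'] * 3:
   sensor  reading    site  reading_x3
0      s4      127     lab         381
1      s6      154     lab         462
2      s4      697     lab        2091
3      s8      547  garage        1641
4      s8      793  garage        2379
5      s1      627  garage        1881
6      s8      865     lab        2595
7      s4       46     lab         138
8      s7      211     lab         633
9      s4      319  garage         957
10     s5      681  garage        2043
11     s7      776  garage        2328
group by site, sum of reading_x3:
site
garage    11229
lab        6300
Name: reading_x3, dtype: int64
reset_index():
     site  reading_x3
0  garage       11229
1     lab        6300
Finally, value at position 1, column 'reading_x3' = 6300.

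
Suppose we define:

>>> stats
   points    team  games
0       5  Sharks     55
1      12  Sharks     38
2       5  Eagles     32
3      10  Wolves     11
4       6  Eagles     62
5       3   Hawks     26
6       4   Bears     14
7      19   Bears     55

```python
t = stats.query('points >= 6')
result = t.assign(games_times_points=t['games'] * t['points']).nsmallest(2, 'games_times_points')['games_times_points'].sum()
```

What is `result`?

filter rows where points >= 6:
   points    team  games
1      12  Sharks     38
3      10  Wolves     11
4       6  Eagles     62
7      19   Bears     55
add column games_times_points = t['games'] * t['points']:
   points    team  games  games_times_points
1      12  Sharks     38                 456
3      10  Wolves     11                 110
4       6  Eagles     62                 372
7      19   Bears     55                1045
take 2 rows with smallest games_times_points:
   points    team  games  games_times_points
3      10  Wolves     11                 110
4       6  Eagles     62                 372
Reading off the sum of column 'games_times_points', we get 482.

482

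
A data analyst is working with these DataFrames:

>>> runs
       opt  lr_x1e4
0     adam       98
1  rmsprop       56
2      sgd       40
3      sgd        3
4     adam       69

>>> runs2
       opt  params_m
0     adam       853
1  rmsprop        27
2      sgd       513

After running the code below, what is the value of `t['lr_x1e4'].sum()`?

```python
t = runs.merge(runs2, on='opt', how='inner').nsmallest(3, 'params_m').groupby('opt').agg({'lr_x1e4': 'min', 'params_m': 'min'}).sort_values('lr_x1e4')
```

59

merge on 'opt' (how='inner') → 5 rows:
       opt  lr_x1e4  params_m
0     adam       98       853
1  rmsprop       56        27
2      sgd       40       513
3      sgd        3       513
4     adam       69       853
take 3 rows with smallest params_m:
       opt  lr_x1e4  params_m
1  rmsprop       56        27
2      sgd       40       513
3      sgd        3       513
group by opt: min(lr_x1e4), min(params_m):
         lr_x1e4  params_m
opt                       
rmsprop       56        27
sgd            3       513
sort by lr_x1e4:
         lr_x1e4  params_m
opt                       
sgd            3       513
rmsprop       56        27
So sum() = 59.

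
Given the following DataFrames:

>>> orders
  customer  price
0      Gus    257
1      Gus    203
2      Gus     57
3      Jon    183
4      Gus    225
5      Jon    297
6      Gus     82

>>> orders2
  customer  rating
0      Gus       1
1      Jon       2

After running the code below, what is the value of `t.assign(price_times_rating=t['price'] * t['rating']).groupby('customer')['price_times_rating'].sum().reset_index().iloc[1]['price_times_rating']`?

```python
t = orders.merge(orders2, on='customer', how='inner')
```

merge on 'customer' (how='inner') → 7 rows:
  customer  price  rating
0      Gus    257       1
1      Gus    203       1
2      Gus     57       1
3      Jon    183       2
4      Gus    225       1
5      Jon    297       2
6      Gus     82       1
add column price_times_rating = t['price'] * t['rating']:
  customer  price  rating  price_times_rating
0      Gus    257       1                 257
1      Gus    203       1                 203
2      Gus     57       1                  57
3      Jon    183       2                 366
4      Gus    225       1                 225
5      Jon    297       2                 594
6      Gus     82       1                  82
group by customer, sum of price_times_rating:
customer
Gus    824
Jon    960
Name: price_times_rating, dtype: int64
reset_index():
  customer  price_times_rating
0      Gus                 824
1      Jon                 960
value at position 1, column 'price_times_rating' → 960

960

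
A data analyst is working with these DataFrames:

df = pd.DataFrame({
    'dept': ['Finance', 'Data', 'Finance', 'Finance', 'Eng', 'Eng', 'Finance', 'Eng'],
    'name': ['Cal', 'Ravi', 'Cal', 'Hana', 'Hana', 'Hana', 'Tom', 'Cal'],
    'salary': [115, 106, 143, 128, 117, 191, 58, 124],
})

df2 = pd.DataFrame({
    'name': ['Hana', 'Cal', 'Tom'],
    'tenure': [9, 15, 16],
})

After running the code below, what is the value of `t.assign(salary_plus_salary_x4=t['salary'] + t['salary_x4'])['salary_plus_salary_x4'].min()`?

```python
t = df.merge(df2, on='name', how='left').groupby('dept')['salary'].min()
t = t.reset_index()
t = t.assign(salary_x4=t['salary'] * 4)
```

290

merge on 'name' (how='left') → 8 rows:
      dept  name  salary  tenure
0  Finance   Cal     115    15.0
1     Data  Ravi     106     NaN
2  Finance   Cal     143    15.0
3  Finance  Hana     128     9.0
4      Eng  Hana     117     9.0
5      Eng  Hana     191     9.0
6  Finance   Tom      58    16.0
7      Eng   Cal     124    15.0
group by dept, min of salary:
dept
Data       106
Eng        117
Finance     58
Name: salary, dtype: int64
reset_index():
      dept  salary
0     Data     106
1      Eng     117
2  Finance      58
add column salary_x4 = t['salary'] * 4:
      dept  salary  salary_x4
0     Data     106        424
1      Eng     117        468
2  Finance      58        232
add column salary_plus_salary_x4 = t['salary'] + t['salary_x4']:
      dept  salary  salary_x4  salary_plus_salary_x4
0     Data     106        424                    530
1      Eng     117        468                    585
2  Finance      58        232                    290
Then the min of column 'salary_plus_salary_x4': 290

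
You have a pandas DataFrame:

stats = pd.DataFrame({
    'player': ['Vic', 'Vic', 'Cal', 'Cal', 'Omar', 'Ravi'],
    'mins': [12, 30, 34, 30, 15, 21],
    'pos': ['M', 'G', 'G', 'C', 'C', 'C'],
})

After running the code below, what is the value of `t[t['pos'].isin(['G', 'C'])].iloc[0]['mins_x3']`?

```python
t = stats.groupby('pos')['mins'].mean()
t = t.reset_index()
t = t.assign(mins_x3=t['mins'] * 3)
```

group by pos, mean of mins:
pos
C    22.0
G    32.0
M    12.0
Name: mins, dtype: float64
reset_index():
  pos  mins
0   C  22.0
1   G  32.0
2   M  12.0
add column mins_x3 = t['mins'] * 3:
  pos  mins  mins_x3
0   C  22.0     66.0
1   G  32.0     96.0
2   M  12.0     36.0
filter rows where pos in ['G', 'C']:
  pos  mins  mins_x3
0   C  22.0     66.0
1   G  32.0     96.0
So iloc[0]['mins_x3'] = 66.0.

66.0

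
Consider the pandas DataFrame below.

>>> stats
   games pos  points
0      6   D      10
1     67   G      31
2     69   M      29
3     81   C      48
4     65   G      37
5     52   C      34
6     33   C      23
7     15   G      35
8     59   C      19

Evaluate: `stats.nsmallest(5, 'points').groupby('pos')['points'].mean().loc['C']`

take 5 rows with smallest points:
   games pos  points
0      6   D      10
8     59   C      19
6     33   C      23
2     69   M      29
1     67   G      31
group by pos, mean of points:
pos
C    21.0
D    10.0
G    31.0
M    29.0
Name: points, dtype: float64

21.0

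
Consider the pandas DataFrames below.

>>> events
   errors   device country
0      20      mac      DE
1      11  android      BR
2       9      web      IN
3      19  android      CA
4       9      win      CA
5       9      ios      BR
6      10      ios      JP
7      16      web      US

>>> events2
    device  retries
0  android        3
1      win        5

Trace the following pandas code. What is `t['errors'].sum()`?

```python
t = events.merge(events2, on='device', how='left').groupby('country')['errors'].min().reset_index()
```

73

merge on 'device' (how='left') → 8 rows:
   errors   device country  retries
0      20      mac      DE      NaN
1      11  android      BR      3.0
2       9      web      IN      NaN
3      19  android      CA      3.0
4       9      win      CA      5.0
5       9      ios      BR      NaN
6      10      ios      JP      NaN
7      16      web      US      NaN
group by country, min of errors:
country
BR     9
CA     9
DE    20
IN     9
JP    10
US    16
Name: errors, dtype: int64
reset_index():
  country  errors
0      BR       9
1      CA       9
2      DE      20
3      IN       9
4      JP      10
5      US      16
Finally, sum of column 'errors' = 73.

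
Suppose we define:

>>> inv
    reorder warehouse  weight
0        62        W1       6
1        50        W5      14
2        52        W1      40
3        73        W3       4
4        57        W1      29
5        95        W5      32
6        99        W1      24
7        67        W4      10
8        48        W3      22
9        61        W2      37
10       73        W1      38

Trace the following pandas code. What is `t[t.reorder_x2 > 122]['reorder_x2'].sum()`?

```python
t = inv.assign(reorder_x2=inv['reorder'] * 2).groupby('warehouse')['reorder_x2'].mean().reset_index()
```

416.2

add column reorder_x2 = inv['reorder'] * 2:
    reorder warehouse  weight  reorder_x2
0        62        W1       6         124
1        50        W5      14         100
2        52        W1      40         104
3        73        W3       4         146
4        57        W1      29         114
5        95        W5      32         190
6        99        W1      24         198
7        67        W4      10         134
8        48        W3      22          96
9        61        W2      37         122
10       73        W1      38         146
group by warehouse, mean of reorder_x2:
warehouse
W1    137.2
W2    122.0
W3    121.0
W4    134.0
W5    145.0
Name: reorder_x2, dtype: float64
reset_index():
  warehouse  reorder_x2
0        W1       137.2
1        W2       122.0
2        W3       121.0
3        W4       134.0
4        W5       145.0
filter rows where reorder_x2 > 122:
  warehouse  reorder_x2
0        W1       137.2
3        W4       134.0
4        W5       145.0
Finally, sum of column 'reorder_x2' = 416.2.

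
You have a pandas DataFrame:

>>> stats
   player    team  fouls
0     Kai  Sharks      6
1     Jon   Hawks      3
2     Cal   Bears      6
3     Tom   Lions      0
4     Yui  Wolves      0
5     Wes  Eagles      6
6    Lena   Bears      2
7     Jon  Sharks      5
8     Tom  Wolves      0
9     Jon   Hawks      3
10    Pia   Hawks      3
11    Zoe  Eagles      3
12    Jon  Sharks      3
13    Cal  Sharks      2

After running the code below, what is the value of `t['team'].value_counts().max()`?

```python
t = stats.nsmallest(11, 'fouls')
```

take 11 rows with smallest fouls:
   player    team  fouls
3     Tom   Lions      0
4     Yui  Wolves      0
8     Tom  Wolves      0
6    Lena   Bears      2
13    Cal  Sharks      2
1     Jon   Hawks      3
9     Jon   Hawks      3
10    Pia   Hawks      3
11    Zoe  Eagles      3
12    Jon  Sharks      3
7     Jon  Sharks      5
value_counts of team:
team
Sharks    3
Hawks     3
Wolves    2
Lions     1
Bears     1
Eagles    1
Name: count, dtype: int64
Hence 3.

3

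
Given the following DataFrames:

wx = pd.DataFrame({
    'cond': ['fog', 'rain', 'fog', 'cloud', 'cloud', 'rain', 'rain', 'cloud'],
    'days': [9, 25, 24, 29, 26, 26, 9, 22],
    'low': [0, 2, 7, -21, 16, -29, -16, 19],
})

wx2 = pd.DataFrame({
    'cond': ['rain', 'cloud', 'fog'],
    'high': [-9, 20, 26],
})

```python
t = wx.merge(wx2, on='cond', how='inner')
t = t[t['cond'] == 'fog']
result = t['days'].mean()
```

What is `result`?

merge on 'cond' (how='inner') → 8 rows:
    cond  days  low  high
0    fog     9    0    26
1   rain    25    2    -9
2    fog    24    7    26
3  cloud    29  -21    20
4  cloud    26   16    20
5   rain    26  -29    -9
6   rain     9  -16    -9
7  cloud    22   19    20
filter rows where cond == 'fog':
  cond  days  low  high
0  fog     9    0    26
2  fog    24    7    26

16.5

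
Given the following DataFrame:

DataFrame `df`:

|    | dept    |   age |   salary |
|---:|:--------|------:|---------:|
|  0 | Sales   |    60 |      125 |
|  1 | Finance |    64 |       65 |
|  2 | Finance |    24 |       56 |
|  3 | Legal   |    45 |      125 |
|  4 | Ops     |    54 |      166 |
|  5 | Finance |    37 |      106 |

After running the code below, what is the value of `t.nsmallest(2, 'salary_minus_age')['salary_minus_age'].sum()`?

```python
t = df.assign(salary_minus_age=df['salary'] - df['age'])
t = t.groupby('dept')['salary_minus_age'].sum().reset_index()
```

add column salary_minus_age = df['salary'] - df['age']:
      dept  age  salary  salary_minus_age
0    Sales   60     125                65
1  Finance   64      65                 1
2  Finance   24      56                32
3    Legal   45     125                80
4      Ops   54     166               112
5  Finance   37     106                69
group by dept, sum of salary_minus_age:
dept
Finance    102
Legal       80
Ops        112
Sales       65
Name: salary_minus_age, dtype: int64
reset_index():
      dept  salary_minus_age
0  Finance               102
1    Legal                80
2      Ops               112
3    Sales                65
take 2 rows with smallest salary_minus_age:
    dept  salary_minus_age
3  Sales                65
1  Legal                80
sum of column 'salary_minus_age' → 145

145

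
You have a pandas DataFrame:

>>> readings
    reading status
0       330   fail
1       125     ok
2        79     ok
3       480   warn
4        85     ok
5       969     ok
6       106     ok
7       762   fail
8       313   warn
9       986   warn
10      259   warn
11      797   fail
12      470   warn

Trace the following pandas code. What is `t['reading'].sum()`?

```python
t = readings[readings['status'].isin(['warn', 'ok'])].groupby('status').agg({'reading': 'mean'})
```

filter rows where status in ['warn', 'ok']:
    reading status
1       125     ok
2        79     ok
3       480   warn
4        85     ok
5       969     ok
6       106     ok
8       313   warn
9       986   warn
10      259   warn
12      470   warn
group by status, mean of reading:
        reading
status         
ok        272.8
warn      501.6
Taking the sum of column 'reading' gives 774.4.

774.4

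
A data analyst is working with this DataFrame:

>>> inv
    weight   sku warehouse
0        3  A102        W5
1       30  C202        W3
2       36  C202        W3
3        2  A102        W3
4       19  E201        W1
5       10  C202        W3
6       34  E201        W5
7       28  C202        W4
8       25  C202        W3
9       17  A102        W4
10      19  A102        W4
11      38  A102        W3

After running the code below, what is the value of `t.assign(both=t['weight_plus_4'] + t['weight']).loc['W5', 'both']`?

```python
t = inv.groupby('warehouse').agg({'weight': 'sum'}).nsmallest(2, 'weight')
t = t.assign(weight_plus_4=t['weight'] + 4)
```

78

group by warehouse, sum of weight:
           weight
warehouse        
W1             19
W3            141
W4             64
W5             37
take 2 rows with smallest weight:
           weight
warehouse        
W1             19
W5             37
add column weight_plus_4 = t['weight'] + 4:
           weight  weight_plus_4
warehouse                       
W1             19             23
W5             37             41
add column both = t['weight_plus_4'] + t['weight']:
           weight  weight_plus_4  both
warehouse                             
W1             19             23    42
W5             37             41    78
Taking the value at row 'W5', column 'both' gives 78.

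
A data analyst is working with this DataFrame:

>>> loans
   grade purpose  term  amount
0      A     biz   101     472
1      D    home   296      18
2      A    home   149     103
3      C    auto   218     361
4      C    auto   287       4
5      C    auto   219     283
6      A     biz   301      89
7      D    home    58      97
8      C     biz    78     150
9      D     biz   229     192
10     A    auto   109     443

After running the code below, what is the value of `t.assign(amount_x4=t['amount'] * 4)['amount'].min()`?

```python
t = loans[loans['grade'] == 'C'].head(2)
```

filter rows where grade == 'C':
  grade purpose  term  amount
3     C    auto   218     361
4     C    auto   287       4
5     C    auto   219     283
8     C     biz    78     150
take first 2 rows:
  grade purpose  term  amount
3     C    auto   218     361
4     C    auto   287       4
add column amount_x4 = t['amount'] * 4:
  grade purpose  term  amount  amount_x4
3     C    auto   218     361       1444
4     C    auto   287       4         16
Then the min of column 'amount': 4

4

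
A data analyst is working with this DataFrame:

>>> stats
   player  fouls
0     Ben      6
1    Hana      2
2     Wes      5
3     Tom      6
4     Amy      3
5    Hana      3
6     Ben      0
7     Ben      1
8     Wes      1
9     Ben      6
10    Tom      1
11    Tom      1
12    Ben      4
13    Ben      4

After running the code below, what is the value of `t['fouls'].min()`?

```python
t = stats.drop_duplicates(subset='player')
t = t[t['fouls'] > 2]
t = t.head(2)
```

5

drop duplicate player (keep=first):
  player  fouls
0    Ben      6
1   Hana      2
2    Wes      5
3    Tom      6
4    Amy      3
filter rows where fouls > 2:
  player  fouls
0    Ben      6
2    Wes      5
3    Tom      6
4    Amy      3
take first 2 rows:
  player  fouls
0    Ben      6
2    Wes      5
min of column 'fouls' → 5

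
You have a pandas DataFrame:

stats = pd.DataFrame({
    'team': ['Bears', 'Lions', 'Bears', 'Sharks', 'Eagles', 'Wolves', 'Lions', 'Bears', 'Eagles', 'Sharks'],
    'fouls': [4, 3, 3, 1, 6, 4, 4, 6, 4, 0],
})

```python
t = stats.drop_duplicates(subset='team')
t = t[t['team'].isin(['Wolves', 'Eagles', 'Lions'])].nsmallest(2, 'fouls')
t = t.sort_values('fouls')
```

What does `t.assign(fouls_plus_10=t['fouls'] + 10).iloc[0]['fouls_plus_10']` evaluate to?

drop duplicate team (keep=first):
     team  fouls
0   Bears      4
1   Lions      3
3  Sharks      1
4  Eagles      6
5  Wolves      4
filter rows where team in ['Wolves', 'Eagles', 'Lions']:
     team  fouls
1   Lions      3
4  Eagles      6
5  Wolves      4
take 2 rows with smallest fouls:
     team  fouls
1   Lions      3
5  Wolves      4
sort by fouls:
     team  fouls
1   Lions      3
5  Wolves      4
add column fouls_plus_10 = t['fouls'] + 10:
     team  fouls  fouls_plus_10
1   Lions      3             13
5  Wolves      4             14
Reading off the value at position 0, column 'fouls_plus_10', we get 13.

13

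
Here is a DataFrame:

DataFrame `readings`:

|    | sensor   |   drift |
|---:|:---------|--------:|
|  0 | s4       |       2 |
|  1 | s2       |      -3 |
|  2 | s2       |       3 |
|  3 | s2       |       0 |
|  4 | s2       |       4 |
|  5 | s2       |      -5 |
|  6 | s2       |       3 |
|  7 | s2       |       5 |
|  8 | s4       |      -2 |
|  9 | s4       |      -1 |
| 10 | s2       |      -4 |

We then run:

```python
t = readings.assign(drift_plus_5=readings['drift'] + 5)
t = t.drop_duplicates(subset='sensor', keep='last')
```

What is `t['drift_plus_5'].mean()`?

2.5

add column drift_plus_5 = readings['drift'] + 5:
   sensor  drift  drift_plus_5
0      s4      2             7
1      s2     -3             2
2      s2      3             8
3      s2      0             5
4      s2      4             9
5      s2     -5             0
6      s2      3             8
7      s2      5            10
8      s4     -2             3
9      s4     -1             4
10     s2     -4             1
drop duplicate sensor (keep=last):
   sensor  drift  drift_plus_5
9      s4     -1             4
10     s2     -4             1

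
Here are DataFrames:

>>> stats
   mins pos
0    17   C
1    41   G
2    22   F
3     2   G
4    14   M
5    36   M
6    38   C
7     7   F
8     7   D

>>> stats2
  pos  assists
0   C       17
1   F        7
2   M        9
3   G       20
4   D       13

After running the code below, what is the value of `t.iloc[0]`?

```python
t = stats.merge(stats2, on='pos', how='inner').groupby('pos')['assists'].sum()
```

merge on 'pos' (how='inner') → 9 rows:
   mins pos  assists
0    17   C       17
1    41   G       20
2    22   F        7
3     2   G       20
4    14   M        9
5    36   M        9
6    38   C       17
7     7   F        7
8     7   D       13
group by pos, sum of assists:
pos
C    34
D    13
F    14
G    40
M    18
Name: assists, dtype: int64

34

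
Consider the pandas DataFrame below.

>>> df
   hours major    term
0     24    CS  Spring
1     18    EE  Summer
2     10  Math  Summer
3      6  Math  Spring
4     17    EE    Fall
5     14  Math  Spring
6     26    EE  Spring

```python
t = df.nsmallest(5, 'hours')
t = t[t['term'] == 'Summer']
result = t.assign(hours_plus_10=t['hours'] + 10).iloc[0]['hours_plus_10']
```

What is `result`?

take 5 rows with smallest hours:
   hours major    term
3      6  Math  Spring
2     10  Math  Summer
5     14  Math  Spring
4     17    EE    Fall
1     18    EE  Summer
filter rows where term == 'Summer':
   hours major    term
2     10  Math  Summer
1     18    EE  Summer
add column hours_plus_10 = t['hours'] + 10:
   hours major    term  hours_plus_10
2     10  Math  Summer             20
1     18    EE  Summer             28
So iloc[0]['hours_plus_10'] = 20.

20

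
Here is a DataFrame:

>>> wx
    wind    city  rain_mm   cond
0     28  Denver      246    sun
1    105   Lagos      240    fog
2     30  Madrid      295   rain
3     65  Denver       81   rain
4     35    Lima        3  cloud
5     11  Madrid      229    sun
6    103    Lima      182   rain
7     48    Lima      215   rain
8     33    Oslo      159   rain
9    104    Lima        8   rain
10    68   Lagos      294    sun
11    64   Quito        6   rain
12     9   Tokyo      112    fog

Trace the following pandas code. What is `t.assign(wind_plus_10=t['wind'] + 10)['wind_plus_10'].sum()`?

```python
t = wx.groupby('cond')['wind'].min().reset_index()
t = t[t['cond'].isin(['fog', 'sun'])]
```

group by cond, min of wind:
cond
cloud    35
fog       9
rain     30
sun      11
Name: wind, dtype: int64
reset_index():
    cond  wind
0  cloud    35
1    fog     9
2   rain    30
3    sun    11
filter rows where cond in ['fog', 'sun']:
  cond  wind
1  fog     9
3  sun    11
add column wind_plus_10 = t['wind'] + 10:
  cond  wind  wind_plus_10
1  fog     9            19
3  sun    11            21
sum of column 'wind_plus_10' → 40

40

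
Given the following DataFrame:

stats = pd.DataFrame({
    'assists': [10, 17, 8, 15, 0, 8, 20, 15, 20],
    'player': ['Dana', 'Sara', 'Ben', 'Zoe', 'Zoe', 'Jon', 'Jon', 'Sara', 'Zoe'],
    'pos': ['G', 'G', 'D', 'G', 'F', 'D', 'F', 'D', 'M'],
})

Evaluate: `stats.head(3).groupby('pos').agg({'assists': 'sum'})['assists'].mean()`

take first 3 rows:
   assists player pos
0       10   Dana   G
1       17   Sara   G
2        8    Ben   D
group by pos, sum of assists:
     assists
pos         
D          8
G         27
mean of column 'assists' → 17.5

17.5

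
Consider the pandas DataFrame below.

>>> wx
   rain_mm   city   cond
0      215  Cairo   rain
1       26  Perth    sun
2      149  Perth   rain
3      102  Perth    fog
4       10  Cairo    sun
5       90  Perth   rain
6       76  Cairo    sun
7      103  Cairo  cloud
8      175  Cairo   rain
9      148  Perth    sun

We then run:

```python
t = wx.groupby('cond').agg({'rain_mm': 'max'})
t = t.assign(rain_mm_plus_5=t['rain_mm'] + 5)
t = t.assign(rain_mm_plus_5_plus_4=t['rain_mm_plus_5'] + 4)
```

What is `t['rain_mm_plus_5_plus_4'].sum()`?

604

group by cond, max of rain_mm:
       rain_mm
cond          
cloud      103
fog        102
rain       215
sun        148
add column rain_mm_plus_5 = t['rain_mm'] + 5:
       rain_mm  rain_mm_plus_5
cond                          
cloud      103             108
fog        102             107
rain       215             220
sun        148             153
add column rain_mm_plus_5_plus_4 = t['rain_mm_plus_5'] + 4:
       rain_mm  rain_mm_plus_5  rain_mm_plus_5_plus_4
cond                                                 
cloud      103             108                    112
fog        102             107                    111
rain       215             220                    224
sun        148             153                    157
The sum of column 'rain_mm_plus_5_plus_4' is 604.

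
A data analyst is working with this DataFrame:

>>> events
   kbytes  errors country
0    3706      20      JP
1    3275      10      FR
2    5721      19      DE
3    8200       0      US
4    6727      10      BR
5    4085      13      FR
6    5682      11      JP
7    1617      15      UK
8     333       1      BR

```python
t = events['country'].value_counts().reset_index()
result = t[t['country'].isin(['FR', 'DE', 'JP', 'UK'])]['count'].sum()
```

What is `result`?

6

value_counts of country:
country
JP    2
FR    2
BR    2
DE    1
US    1
UK    1
Name: count, dtype: int64
reset_index():
  country  count
0      JP      2
1      FR      2
2      BR      2
3      DE      1
4      US      1
5      UK      1
filter rows where country in ['FR', 'DE', 'JP', 'UK']:
  country  count
0      JP      2
1      FR      2
3      DE      1
5      UK      1
Reading off the sum of column 'count', we get 6.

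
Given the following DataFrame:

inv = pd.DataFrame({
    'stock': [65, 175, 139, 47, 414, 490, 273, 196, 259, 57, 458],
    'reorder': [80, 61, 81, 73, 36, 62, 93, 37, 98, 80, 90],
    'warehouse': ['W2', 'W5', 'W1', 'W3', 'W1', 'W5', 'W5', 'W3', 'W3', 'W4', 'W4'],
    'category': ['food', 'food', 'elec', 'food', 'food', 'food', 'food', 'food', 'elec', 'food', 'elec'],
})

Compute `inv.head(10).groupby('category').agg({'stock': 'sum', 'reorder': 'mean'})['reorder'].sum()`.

take first 10 rows:
   stock  reorder warehouse category
0     65       80        W2     food
1    175       61        W5     food
2    139       81        W1     elec
3     47       73        W3     food
4    414       36        W1     food
5    490       62        W5     food
6    273       93        W5     food
7    196       37        W3     food
8    259       98        W3     elec
9     57       80        W4     food
group by category: sum(stock), mean(reorder):
          stock  reorder
category                
elec        398    89.50
food       1717    65.25
Reading off the sum of column 'reorder', we get 154.75.

154.75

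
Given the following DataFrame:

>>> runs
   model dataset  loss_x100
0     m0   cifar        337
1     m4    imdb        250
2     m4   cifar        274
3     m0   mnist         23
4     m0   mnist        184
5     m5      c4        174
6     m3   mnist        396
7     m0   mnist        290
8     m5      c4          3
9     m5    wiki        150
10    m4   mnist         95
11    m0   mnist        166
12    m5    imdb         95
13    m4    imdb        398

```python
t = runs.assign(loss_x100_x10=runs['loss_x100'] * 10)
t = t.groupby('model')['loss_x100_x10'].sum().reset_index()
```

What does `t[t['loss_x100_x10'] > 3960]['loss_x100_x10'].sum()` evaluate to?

24390

add column loss_x100_x10 = runs['loss_x100'] * 10:
   model dataset  loss_x100  loss_x100_x10
0     m0   cifar        337           3370
1     m4    imdb        250           2500
2     m4   cifar        274           2740
3     m0   mnist         23            230
4     m0   mnist        184           1840
5     m5      c4        174           1740
6     m3   mnist        396           3960
7     m0   mnist        290           2900
8     m5      c4          3             30
9     m5    wiki        150           1500
10    m4   mnist         95            950
11    m0   mnist        166           1660
12    m5    imdb         95            950
13    m4    imdb        398           3980
group by model, sum of loss_x100_x10:
model
m0    10000
m3     3960
m4    10170
m5     4220
Name: loss_x100_x10, dtype: int64
reset_index():
  model  loss_x100_x10
0    m0          10000
1    m3           3960
2    m4          10170
3    m5           4220
filter rows where loss_x100_x10 > 3960:
  model  loss_x100_x10
0    m0          10000
2    m4          10170
3    m5           4220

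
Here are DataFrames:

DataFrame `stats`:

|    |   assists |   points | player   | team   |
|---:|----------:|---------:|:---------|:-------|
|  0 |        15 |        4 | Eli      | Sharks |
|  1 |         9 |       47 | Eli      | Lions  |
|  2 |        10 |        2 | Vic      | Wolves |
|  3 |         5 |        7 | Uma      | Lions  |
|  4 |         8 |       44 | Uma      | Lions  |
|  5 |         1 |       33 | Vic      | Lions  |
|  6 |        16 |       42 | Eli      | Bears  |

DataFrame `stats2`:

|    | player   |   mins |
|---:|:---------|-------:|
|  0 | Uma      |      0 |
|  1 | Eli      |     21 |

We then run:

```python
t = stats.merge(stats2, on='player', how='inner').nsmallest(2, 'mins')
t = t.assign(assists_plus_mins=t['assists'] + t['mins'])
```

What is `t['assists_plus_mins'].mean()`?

6.5

merge on 'player' (how='inner') → 5 rows:
   assists  points player    team  mins
0       15       4    Eli  Sharks    21
1        9      47    Eli   Lions    21
2        5       7    Uma   Lions     0
3        8      44    Uma   Lions     0
4       16      42    Eli   Bears    21
take 2 rows with smallest mins:
   assists  points player   team  mins
2        5       7    Uma  Lions     0
3        8      44    Uma  Lions     0
add column assists_plus_mins = t['assists'] + t['mins']:
   assists  points player   team  mins  assists_plus_mins
2        5       7    Uma  Lions     0                  5
3        8      44    Uma  Lions     0                  8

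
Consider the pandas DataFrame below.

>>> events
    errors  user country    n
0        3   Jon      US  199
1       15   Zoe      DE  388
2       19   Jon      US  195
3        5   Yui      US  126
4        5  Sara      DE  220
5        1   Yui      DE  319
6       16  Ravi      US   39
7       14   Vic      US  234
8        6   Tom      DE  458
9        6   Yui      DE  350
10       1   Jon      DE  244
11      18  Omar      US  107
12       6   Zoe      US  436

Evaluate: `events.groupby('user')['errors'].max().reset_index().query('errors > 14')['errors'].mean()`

group by user, max of errors:
user
Jon     19
Omar    18
Ravi    16
Sara     5
Tom      6
Vic     14
Yui      6
Zoe     15
Name: errors, dtype: int64
reset_index():
   user  errors
0   Jon      19
1  Omar      18
2  Ravi      16
3  Sara       5
4   Tom       6
5   Vic      14
6   Yui       6
7   Zoe      15
filter rows where errors > 14:
   user  errors
0   Jon      19
1  Omar      18
2  Ravi      16
7   Zoe      15

17.0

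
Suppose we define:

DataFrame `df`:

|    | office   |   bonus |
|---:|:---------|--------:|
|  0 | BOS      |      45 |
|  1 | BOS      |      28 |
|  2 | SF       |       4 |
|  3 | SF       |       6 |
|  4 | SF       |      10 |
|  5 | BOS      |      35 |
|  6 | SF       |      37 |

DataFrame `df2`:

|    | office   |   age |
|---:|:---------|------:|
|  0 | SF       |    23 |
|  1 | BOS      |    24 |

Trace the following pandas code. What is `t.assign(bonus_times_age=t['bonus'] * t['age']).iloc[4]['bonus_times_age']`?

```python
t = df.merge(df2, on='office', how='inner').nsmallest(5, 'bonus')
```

merge on 'office' (how='inner') → 7 rows:
  office  bonus  age
0    BOS     45   24
1    BOS     28   24
2     SF      4   23
3     SF      6   23
4     SF     10   23
5    BOS     35   24
6     SF     37   23
take 5 rows with smallest bonus:
  office  bonus  age
2     SF      4   23
3     SF      6   23
4     SF     10   23
1    BOS     28   24
5    BOS     35   24
add column bonus_times_age = t['bonus'] * t['age']:
  office  bonus  age  bonus_times_age
2     SF      4   23               92
3     SF      6   23              138
4     SF     10   23              230
1    BOS     28   24              672
5    BOS     35   24              840

840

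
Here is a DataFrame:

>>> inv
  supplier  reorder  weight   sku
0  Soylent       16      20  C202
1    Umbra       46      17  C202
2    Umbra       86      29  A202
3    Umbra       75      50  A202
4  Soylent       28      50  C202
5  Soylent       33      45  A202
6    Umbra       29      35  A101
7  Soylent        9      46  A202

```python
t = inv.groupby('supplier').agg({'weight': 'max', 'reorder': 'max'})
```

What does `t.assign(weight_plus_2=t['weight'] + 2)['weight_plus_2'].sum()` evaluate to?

group by supplier: max(weight), max(reorder):
          weight  reorder
supplier                 
Soylent       50       33
Umbra         50       86
add column weight_plus_2 = t['weight'] + 2:
          weight  reorder  weight_plus_2
supplier                                
Soylent       50       33             52
Umbra         50       86             52
Hence 104.

104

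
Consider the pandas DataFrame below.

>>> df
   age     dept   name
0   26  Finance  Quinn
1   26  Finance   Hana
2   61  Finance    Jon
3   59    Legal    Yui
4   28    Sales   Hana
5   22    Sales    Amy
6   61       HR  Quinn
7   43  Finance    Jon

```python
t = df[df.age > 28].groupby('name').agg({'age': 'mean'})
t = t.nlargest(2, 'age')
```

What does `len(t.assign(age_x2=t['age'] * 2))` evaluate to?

filter rows where age > 28:
   age     dept   name
2   61  Finance    Jon
3   59    Legal    Yui
6   61       HR  Quinn
7   43  Finance    Jon
group by name, mean of age:
        age
name       
Jon    52.0
Quinn  61.0
Yui    59.0
take 2 rows with largest age:
        age
name       
Quinn  61.0
Yui    59.0
add column age_x2 = t['age'] * 2:
        age  age_x2
name               
Quinn  61.0   122.0
Yui    59.0   118.0
So assign(age_x2=t['age'] * 2)) = 2.

2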